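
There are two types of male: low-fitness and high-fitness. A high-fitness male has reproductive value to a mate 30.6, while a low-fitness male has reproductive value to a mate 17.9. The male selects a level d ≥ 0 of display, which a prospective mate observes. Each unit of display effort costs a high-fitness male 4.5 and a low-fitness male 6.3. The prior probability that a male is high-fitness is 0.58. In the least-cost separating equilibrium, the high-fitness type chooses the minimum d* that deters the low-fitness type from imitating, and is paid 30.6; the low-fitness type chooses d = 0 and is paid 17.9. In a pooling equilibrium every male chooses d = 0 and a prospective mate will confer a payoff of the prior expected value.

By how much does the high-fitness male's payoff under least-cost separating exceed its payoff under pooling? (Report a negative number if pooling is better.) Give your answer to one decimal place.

Least-cost separating signal: d* solves 17.9 = 30.6 − 6.3·d*, so d* = (30.6 − 17.9)/6.3 ≈ 2.0159.
High-fitness type's separating payoff: 30.6 − 4.5 × d* = 30.6 − 4.5 × (30.6 − 17.9)/6.3 = 30.6 − 57.15/6.3 ≈ 21.529.
Pooling payoff: 0.58 × 30.6 + 0.42 × 17.9 = 25.266.
Difference: 21.529 − 25.266 = -3.737, i.e. -3.7 to one decimal place.
The high-fitness type would prefer the pooling outcome.

-3.7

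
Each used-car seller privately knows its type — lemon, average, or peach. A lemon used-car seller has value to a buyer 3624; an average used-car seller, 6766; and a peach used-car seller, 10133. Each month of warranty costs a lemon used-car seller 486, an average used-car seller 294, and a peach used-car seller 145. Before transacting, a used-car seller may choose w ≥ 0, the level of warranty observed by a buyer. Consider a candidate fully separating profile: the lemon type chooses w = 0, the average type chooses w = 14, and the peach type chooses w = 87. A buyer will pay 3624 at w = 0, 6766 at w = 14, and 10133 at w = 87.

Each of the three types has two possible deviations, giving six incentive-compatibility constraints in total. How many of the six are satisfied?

3

Lemon (own payoff 3624): to w=14 gives 6766 − 486×14 = -38 → no gain ✓; to w=87 gives 10133 − 486×87 = -32149 → no gain ✓.
Peach (own payoff 10133 − 145×87 = -2482): to w=0 gives 3624 → profitable ✗; to w=14 gives 6766 − 145×14 = 4736 → profitable ✗.
Average (own payoff 6766 − 294×14 = 2650): to w=0 gives 3624 → profitable ✗; to w=87 gives 10133 − 294×87 = -15445 → no gain ✓.
3 of the 6 constraints hold; not an equilibrium.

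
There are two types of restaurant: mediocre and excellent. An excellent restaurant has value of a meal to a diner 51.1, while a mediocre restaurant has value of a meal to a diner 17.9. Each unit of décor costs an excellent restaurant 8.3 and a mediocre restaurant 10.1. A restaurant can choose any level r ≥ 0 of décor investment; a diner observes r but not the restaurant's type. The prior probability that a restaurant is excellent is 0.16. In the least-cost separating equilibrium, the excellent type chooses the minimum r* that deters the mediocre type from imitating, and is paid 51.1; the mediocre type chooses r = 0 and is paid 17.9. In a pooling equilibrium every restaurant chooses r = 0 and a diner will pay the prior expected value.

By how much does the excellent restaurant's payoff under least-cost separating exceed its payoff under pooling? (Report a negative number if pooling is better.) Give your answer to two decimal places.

Least-cost separating signal: r* solves 17.9 = 51.1 − 10.1·r*, so r* = (51.1 − 17.9)/10.1 ≈ 3.2871.
Excellent type's separating payoff: 51.1 − 8.3 × r* = 51.1 − 8.3 × (51.1 − 17.9)/10.1 = 51.1 − 275.56/10.1 ≈ 23.8168.
Pooling payoff: 0.16 × 51.1 + 0.84 × 17.9 = 23.212.
Difference: 23.8168 − 23.212 = 0.6048, i.e. 0.60 to two decimal places.
The excellent type prefers to separate.

0.60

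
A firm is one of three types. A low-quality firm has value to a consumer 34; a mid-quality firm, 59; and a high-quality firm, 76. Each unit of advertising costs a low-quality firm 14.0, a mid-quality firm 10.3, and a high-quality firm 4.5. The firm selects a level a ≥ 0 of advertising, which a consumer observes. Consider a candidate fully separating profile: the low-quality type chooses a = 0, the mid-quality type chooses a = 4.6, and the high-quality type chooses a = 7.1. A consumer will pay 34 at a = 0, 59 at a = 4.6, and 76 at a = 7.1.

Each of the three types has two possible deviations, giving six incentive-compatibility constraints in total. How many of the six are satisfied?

5

High-quality (own payoff 76 − 4.5×7.1 = 44.05): to a=0 gives 34 → no gain ✓; to a=4.6 gives 59 − 4.5×4.6 = 38.3 → no gain ✓.
Low-quality (own payoff 34): to a=4.6 gives 59 − 14.0×4.6 = -5.4 → no gain ✓; to a=7.1 gives 76 − 14.0×7.1 = -23.4 → no gain ✓.
Mid-quality (own payoff 59 − 10.3×4.6 = 11.62): to a=0 gives 34 → profitable ✗; to a=7.1 gives 76 − 10.3×7.1 = 2.87 → no gain ✓.
5 of the 6 constraints hold; not an equilibrium.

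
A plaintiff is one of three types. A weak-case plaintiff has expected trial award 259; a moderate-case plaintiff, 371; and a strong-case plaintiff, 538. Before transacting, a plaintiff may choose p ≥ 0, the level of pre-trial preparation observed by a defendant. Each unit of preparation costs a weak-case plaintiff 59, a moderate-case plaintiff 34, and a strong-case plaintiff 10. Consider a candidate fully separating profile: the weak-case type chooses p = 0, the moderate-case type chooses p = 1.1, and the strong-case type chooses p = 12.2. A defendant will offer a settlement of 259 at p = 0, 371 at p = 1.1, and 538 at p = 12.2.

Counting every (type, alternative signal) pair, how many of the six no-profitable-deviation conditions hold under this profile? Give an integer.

Weak-case (own payoff 259): to p=1.1 gives 371 − 59×1.1 = 306.1 → profitable ✗; to p=12.2 gives 538 − 59×12.2 = -181.8 → no gain ✓.
Moderate-case (own payoff 371 − 34×1.1 = 333.6): to p=0 gives 259 → no gain ✓; to p=12.2 gives 538 − 34×12.2 = 123.2 → no gain ✓.
Strong-case (own payoff 538 − 10×12.2 = 416): to p=0 gives 259 → no gain ✓; to p=1.1 gives 371 − 10×1.1 = 360 → no gain ✓.
5 of the 6 constraints hold; not an equilibrium.

5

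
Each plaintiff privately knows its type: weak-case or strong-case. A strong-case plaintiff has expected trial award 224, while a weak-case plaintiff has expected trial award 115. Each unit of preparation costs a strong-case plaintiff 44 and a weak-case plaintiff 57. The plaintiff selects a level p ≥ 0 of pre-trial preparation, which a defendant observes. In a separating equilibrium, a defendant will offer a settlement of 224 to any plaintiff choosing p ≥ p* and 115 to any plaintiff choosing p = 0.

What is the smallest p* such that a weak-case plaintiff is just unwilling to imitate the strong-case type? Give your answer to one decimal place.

1.9

A weak-case plaintiff choosing p = 0 receives 115.
Imitating at p* instead would pay 224 at cost 57·p*, netting 224 − 57·p*.
Indifference: 115 = 224 − 57·p*, so p* = (224 − 115) / 57 ≈ 1.9.
This is the weak-case type's binding incentive-compatibility constraint; any p ≥ 1.9 sustains separation on that side.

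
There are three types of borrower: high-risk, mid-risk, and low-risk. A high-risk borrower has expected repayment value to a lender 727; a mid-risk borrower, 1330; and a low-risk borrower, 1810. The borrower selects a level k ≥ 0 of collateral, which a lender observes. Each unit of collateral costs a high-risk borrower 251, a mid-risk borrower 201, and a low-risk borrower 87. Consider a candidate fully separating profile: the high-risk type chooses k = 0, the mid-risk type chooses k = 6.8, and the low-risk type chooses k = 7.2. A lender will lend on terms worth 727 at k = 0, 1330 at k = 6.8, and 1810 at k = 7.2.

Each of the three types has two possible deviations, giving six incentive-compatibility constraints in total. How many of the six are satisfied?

4

Low-risk (own payoff 1810 − 87×7.2 = 1183.6): to k=0 gives 727 → no gain ✓; to k=6.8 gives 1330 − 87×6.8 = 738.4 → no gain ✓.
High-risk (own payoff 727): to k=6.8 gives 1330 − 251×6.8 = -376.8 → no gain ✓; to k=7.2 gives 1810 − 251×7.2 = 2.8 → no gain ✓.
Mid-risk (own payoff 1330 − 201×6.8 = -36.8): to k=0 gives 727 → profitable ✗; to k=7.2 gives 1810 − 201×7.2 = 362.8 → profitable ✗.
4 of the 6 constraints hold; not an equilibrium.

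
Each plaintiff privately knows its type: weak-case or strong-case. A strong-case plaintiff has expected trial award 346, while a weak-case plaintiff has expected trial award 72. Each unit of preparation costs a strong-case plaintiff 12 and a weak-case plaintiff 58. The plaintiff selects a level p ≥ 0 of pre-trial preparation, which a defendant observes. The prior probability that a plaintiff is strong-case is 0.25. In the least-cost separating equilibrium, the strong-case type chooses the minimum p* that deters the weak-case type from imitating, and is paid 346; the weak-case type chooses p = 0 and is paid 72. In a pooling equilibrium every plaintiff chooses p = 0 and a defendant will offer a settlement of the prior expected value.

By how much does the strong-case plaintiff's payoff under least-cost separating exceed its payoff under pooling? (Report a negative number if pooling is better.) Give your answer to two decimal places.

Least-cost separating signal: p* solves 72 = 346 − 58·p*, so p* = (346 − 72)/58 ≈ 4.7241.
Strong-case type's separating payoff: 346 − 12 × p* = 346 − 12 × (346 − 72)/58 = 346 − 3288/58 ≈ 289.3103.
Pooling payoff: 0.25 × 346 + 0.75 × 72 = 140.5.
Difference: 289.3103 − 140.5 = 148.8103, i.e. 148.81 to two decimal places.
The strong-case type prefers to separate.

148.81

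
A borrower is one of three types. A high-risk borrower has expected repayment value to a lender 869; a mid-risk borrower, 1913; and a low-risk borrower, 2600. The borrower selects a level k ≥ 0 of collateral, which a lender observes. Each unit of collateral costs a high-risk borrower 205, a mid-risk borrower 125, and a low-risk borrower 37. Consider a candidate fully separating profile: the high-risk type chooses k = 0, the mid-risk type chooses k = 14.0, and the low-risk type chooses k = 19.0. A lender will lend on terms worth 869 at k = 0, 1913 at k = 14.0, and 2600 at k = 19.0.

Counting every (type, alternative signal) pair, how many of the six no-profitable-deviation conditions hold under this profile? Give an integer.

4

Low-risk (own payoff 2600 − 37×19.0 = 1897): to k=0 gives 869 → no gain ✓; to k=14.0 gives 1913 − 37×14.0 = 1395 → no gain ✓.
High-risk (own payoff 869): to k=14.0 gives 1913 − 205×14.0 = -957 → no gain ✓; to k=19.0 gives 2600 − 205×19.0 = -1295 → no gain ✓.
Mid-risk (own payoff 1913 − 125×14.0 = 163): to k=0 gives 869 → profitable ✗; to k=19.0 gives 2600 − 125×19.0 = 225 → profitable ✗.
4 of the 6 constraints hold; not an equilibrium.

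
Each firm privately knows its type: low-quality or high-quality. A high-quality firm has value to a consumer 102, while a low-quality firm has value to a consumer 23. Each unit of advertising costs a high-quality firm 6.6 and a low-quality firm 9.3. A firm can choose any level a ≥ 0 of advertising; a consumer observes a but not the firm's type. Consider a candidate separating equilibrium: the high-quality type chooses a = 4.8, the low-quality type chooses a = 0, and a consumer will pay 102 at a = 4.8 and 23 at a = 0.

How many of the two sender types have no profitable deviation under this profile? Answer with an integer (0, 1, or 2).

1

Low-quality type: stay at 0 → 23; mimic → 102 − 9.3 × 4.8 = 57.36. IC fails (23 < 57.36).
High-quality type: signal → 102 − 6.6 × 4.8 = 70.32; deviate to 0 → 23. IC holds (70.32 ≥ 23).
1 of 2 constraints hold, so this profile is not an equilibrium.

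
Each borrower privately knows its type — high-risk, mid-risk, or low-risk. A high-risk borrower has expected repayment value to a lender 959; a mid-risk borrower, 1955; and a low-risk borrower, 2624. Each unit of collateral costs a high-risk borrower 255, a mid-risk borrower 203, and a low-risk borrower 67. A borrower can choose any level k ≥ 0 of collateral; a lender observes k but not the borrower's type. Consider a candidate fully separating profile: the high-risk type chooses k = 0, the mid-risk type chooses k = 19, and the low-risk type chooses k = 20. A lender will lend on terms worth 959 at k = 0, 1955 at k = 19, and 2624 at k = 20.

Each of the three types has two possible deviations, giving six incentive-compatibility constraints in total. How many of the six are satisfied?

Low-risk (own payoff 2624 − 67×20 = 1284): to k=0 gives 959 → no gain ✓; to k=19 gives 1955 − 67×19 = 682 → no gain ✓.
Mid-risk (own payoff 1955 − 203×19 = -1902): to k=0 gives 959 → profitable ✗; to k=20 gives 2624 − 203×20 = -1436 → profitable ✗.
High-risk (own payoff 959): to k=19 gives 1955 − 255×19 = -2890 → no gain ✓; to k=20 gives 2624 − 255×20 = -2476 → no gain ✓.
4 of the 6 constraints hold; not an equilibrium.

4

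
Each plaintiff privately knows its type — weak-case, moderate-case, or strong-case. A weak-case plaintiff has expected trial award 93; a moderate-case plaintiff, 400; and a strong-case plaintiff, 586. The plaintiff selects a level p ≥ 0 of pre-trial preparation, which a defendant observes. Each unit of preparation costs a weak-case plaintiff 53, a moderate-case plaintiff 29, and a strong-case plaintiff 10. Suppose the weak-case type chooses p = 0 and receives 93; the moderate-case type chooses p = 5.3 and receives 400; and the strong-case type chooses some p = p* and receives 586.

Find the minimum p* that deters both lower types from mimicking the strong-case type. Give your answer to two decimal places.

Weak-case type (on-path payoff 93) won't mimic when 93 ≥ 586 − 53·p*, i.e. p* ≥ 9.30.
Moderate-case type (on-path payoff 400 − 29×5.3 = 246.3) won't mimic when 246.3 ≥ 586 − 29·p*, i.e. p* ≥ 11.71.
Both must hold, so p* = max(9.30, 11.71) = 11.71. The moderate-case type's constraint binds.

11.71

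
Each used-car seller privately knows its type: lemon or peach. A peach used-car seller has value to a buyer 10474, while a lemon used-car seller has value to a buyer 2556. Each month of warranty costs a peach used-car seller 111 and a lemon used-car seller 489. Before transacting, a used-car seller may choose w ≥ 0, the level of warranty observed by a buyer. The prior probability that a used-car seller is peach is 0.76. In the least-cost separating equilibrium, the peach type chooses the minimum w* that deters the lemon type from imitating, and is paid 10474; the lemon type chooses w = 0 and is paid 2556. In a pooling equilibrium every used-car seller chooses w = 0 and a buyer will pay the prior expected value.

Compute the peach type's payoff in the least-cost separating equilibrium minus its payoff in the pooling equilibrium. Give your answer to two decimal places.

Least-cost separating signal: w* solves 2556 = 10474 − 489·w*, so w* = (10474 − 2556)/489 ≈ 16.1922.
Peach type's separating payoff: 10474 − 111 × w* = 10474 − 111 × (10474 − 2556)/489 = 10474 − 878898/489 ≈ 8676.6626.
Pooling payoff: 0.76 × 10474 + 0.24 × 2556 = 8573.68.
Difference: 8676.6626 − 8573.68 = 102.9826, i.e. 102.98 to two decimal places.
The peach type prefers to separate.

102.98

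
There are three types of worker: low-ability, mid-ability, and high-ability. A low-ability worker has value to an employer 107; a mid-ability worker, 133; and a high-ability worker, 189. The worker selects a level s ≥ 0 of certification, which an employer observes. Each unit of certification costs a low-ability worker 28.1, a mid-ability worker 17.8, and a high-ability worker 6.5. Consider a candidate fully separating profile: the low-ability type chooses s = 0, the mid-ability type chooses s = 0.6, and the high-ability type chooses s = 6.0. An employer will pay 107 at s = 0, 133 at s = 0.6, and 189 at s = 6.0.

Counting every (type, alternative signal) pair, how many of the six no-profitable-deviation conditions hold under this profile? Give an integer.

High-ability (own payoff 189 − 6.5×6.0 = 150): to s=0 gives 107 → no gain ✓; to s=0.6 gives 133 − 6.5×0.6 = 129.1 → no gain ✓.
Low-ability (own payoff 107): to s=0.6 gives 133 − 28.1×0.6 = 116.14 → profitable ✗; to s=6.0 gives 189 − 28.1×6.0 = 20.4 → no gain ✓.
Mid-ability (own payoff 133 − 17.8×0.6 = 122.32): to s=0 gives 107 → no gain ✓; to s=6.0 gives 189 − 17.8×6.0 = 82.2 → no gain ✓.
5 of the 6 constraints hold; not an equilibrium.

5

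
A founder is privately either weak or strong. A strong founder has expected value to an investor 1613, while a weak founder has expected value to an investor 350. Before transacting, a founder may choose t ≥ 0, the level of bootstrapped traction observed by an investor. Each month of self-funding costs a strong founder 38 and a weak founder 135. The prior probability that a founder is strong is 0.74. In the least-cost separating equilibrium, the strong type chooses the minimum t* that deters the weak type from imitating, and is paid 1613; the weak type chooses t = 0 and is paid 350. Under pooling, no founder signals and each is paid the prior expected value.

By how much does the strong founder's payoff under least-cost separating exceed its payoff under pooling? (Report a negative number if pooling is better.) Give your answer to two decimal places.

Least-cost separating signal: t* solves 350 = 1613 − 135·t*, so t* = (1613 − 350)/135 ≈ 9.3556.
Strong type's separating payoff: 1613 − 38 × t* = 1613 − 38 × (1613 − 350)/135 = 1613 − 47994/135 ≈ 1257.4889.
Pooling payoff: 0.74 × 1613 + 0.26 × 350 = 1284.62.
Difference: 1257.4889 − 1284.62 = -27.1311, i.e. -27.13 to two decimal places.
The strong type would prefer the pooling outcome.

-27.13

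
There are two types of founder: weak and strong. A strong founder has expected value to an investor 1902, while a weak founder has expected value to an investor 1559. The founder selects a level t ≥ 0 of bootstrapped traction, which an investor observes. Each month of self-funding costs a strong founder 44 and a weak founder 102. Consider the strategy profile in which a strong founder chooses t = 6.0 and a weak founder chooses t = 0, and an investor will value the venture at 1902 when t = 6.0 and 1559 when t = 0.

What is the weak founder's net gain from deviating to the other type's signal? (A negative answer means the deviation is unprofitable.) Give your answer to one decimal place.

Playing t = 0 the weak founder receives 1559.
Deviating to t = 6.0 brings payment 1902 at cost 102 × 6.0 = 612, netting 1290.
Gain from deviating: 1290 − 1559 = -269.0.
The gain is negative, so the weak type's incentive-compatibility constraint is satisfied.

-269.0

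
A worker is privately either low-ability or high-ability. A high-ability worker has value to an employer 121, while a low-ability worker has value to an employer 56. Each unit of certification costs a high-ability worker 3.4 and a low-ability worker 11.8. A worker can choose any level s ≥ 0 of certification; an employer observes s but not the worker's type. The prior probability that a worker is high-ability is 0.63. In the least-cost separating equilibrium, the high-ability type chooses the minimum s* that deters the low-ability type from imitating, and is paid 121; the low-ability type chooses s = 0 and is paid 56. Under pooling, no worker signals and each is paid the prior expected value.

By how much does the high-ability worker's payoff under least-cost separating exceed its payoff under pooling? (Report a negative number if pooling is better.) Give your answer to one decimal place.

Least-cost separating signal: s* solves 56 = 121 − 11.8·s*, so s* = (121 − 56)/11.8 ≈ 5.5085.
High-ability type's separating payoff: 121 − 3.4 × s* = 121 − 3.4 × (121 − 56)/11.8 = 121 − 221/11.8 ≈ 102.271.
Pooling payoff: 0.63 × 121 + 0.37 × 56 = 96.95.
Difference: 102.271 − 96.95 = 5.321, i.e. 5.3 to one decimal place.
The high-ability type prefers to separate.

5.3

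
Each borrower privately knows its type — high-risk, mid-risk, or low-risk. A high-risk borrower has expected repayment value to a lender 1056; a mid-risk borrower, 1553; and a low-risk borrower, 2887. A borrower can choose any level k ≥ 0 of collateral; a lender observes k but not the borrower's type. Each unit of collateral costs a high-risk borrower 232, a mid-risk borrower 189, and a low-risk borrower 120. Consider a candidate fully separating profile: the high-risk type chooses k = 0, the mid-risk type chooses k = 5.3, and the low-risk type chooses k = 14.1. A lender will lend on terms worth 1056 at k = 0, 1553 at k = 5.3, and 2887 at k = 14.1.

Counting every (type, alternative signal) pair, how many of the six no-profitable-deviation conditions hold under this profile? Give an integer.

5

High-risk (own payoff 1056): to k=5.3 gives 1553 − 232×5.3 = 323.4 → no gain ✓; to k=14.1 gives 2887 − 232×14.1 = -384.2 → no gain ✓.
Low-risk (own payoff 2887 − 120×14.1 = 1195): to k=0 gives 1056 → no gain ✓; to k=5.3 gives 1553 − 120×5.3 = 917 → no gain ✓.
Mid-risk (own payoff 1553 − 189×5.3 = 551.3): to k=0 gives 1056 → profitable ✗; to k=14.1 gives 2887 − 189×14.1 = 222.1 → no gain ✓.
5 of the 6 constraints hold; not an equilibrium.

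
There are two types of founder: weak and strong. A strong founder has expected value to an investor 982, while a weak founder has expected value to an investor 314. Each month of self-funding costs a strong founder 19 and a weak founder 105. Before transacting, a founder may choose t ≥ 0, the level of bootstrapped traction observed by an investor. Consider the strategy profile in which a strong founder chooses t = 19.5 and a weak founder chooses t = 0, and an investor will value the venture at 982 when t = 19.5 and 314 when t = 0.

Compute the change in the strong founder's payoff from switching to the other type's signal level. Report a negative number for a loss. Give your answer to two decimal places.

-297.50

Playing t = 19.5 the strong founder receives 982 − 19 × 19.5 = 611.5.
Deviating to t = 0 yields 314 instead.
Gain from deviating: 314 − 611.5 = -297.50.
The gain is negative, so the strong type's incentive-compatibility constraint is satisfied.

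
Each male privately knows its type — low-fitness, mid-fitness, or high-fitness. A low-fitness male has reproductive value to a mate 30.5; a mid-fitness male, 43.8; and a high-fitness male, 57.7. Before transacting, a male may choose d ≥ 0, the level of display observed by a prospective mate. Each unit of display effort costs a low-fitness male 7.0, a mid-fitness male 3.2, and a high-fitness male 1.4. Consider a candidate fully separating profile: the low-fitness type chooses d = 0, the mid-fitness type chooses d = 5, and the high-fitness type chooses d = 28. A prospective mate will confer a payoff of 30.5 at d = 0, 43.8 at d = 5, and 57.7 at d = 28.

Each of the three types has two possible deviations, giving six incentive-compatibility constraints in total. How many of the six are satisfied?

3

Mid-fitness (own payoff 43.8 − 3.2×5 = 27.8): to d=0 gives 30.5 → profitable ✗; to d=28 gives 57.7 − 3.2×28 = -31.9 → no gain ✓.
Low-fitness (own payoff 30.5): to d=5 gives 43.8 − 7.0×5 = 8.8 → no gain ✓; to d=28 gives 57.7 − 7.0×28 = -138.3 → no gain ✓.
High-fitness (own payoff 57.7 − 1.4×28 = 18.5): to d=0 gives 30.5 → profitable ✗; to d=5 gives 43.8 − 1.4×5 = 36.8 → profitable ✗.
3 of the 6 constraints hold; not an equilibrium.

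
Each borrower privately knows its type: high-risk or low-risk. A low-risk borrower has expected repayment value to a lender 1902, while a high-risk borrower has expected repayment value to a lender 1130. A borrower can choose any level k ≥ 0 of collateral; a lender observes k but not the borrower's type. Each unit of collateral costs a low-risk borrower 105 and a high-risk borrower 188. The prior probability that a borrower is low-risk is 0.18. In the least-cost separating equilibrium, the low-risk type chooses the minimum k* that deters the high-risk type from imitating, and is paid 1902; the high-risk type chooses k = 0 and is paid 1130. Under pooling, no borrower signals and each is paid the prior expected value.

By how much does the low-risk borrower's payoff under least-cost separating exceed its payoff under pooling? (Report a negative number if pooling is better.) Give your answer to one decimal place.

Least-cost separating signal: k* solves 1130 = 1902 − 188·k*, so k* = (1902 − 1130)/188 ≈ 4.1064.
Low-risk type's separating payoff: 1902 − 105 × k* = 1902 − 105 × (1902 − 1130)/188 = 1902 − 81060/188 ≈ 1470.830.
Pooling payoff: 0.18 × 1902 + 0.82 × 1130 = 1268.96.
Difference: 1470.830 − 1268.96 = 201.87, i.e. 201.9 to one decimal place.
The low-risk type prefers to separate.

201.9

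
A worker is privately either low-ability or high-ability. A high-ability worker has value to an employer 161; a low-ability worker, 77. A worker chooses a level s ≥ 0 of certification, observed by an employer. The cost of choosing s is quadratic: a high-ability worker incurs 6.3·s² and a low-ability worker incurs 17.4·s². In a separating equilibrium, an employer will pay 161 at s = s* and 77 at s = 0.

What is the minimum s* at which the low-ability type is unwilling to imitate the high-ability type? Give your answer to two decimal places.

The low-ability type at s = 0 receives 77; imitating at s* yields 161 − 17.4·s*².
Indifference: 77 = 161 − 17.4·s*², so s*² = (161 − 77) / 17.4 ≈ 4.8276.
s* = √4.8276 ≈ 2.20.

2.20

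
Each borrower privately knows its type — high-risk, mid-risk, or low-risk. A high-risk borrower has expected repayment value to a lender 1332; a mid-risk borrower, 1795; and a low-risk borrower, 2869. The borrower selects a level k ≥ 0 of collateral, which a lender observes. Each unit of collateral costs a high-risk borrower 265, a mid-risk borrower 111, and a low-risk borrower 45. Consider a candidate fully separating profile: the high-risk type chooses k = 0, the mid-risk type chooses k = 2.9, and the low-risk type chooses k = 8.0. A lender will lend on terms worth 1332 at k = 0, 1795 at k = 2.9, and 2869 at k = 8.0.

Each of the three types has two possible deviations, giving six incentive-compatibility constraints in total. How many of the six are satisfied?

High-risk (own payoff 1332): to k=2.9 gives 1795 − 265×2.9 = 1026.5 → no gain ✓; to k=8.0 gives 2869 − 265×8.0 = 749 → no gain ✓.
Low-risk (own payoff 2869 − 45×8.0 = 2509): to k=0 gives 1332 → no gain ✓; to k=2.9 gives 1795 − 45×2.9 = 1664.5 → no gain ✓.
Mid-risk (own payoff 1795 − 111×2.9 = 1473.1): to k=0 gives 1332 → no gain ✓; to k=8.0 gives 2869 − 111×8.0 = 1981 → profitable ✗.
5 of the 6 constraints hold; not an equilibrium.

5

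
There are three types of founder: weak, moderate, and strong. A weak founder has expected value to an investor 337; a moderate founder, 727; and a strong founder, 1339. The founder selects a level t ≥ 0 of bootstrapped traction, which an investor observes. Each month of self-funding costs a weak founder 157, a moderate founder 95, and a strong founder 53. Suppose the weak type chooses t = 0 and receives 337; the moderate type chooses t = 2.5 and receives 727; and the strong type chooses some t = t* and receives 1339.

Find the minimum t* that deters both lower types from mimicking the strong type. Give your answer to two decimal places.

Moderate type (on-path payoff 727 − 95×2.5 = 489.5) won't mimic when 489.5 ≥ 1339 − 95·t*, i.e. t* ≥ 8.94.
Weak type (on-path payoff 337) won't mimic when 337 ≥ 1339 − 157·t*, i.e. t* ≥ 6.38.
Both must hold, so t* = max(6.38, 8.94) = 8.94. The moderate type's constraint binds.

8.94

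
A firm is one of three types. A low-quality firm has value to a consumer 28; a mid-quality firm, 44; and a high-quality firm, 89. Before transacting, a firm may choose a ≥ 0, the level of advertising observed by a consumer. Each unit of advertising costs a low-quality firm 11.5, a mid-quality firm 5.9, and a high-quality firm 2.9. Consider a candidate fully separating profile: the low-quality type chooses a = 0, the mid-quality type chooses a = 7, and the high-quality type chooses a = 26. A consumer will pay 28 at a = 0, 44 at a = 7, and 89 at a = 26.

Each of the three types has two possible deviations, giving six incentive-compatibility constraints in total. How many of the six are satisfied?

3

Mid-quality (own payoff 44 − 5.9×7 = 2.7): to a=0 gives 28 → profitable ✗; to a=26 gives 89 − 5.9×26 = -64.4 → no gain ✓.
High-quality (own payoff 89 − 2.9×26 = 13.6): to a=0 gives 28 → profitable ✗; to a=7 gives 44 − 2.9×7 = 23.7 → profitable ✗.
Low-quality (own payoff 28): to a=7 gives 44 − 11.5×7 = -36.5 → no gain ✓; to a=26 gives 89 − 11.5×26 = -210 → no gain ✓.
3 of the 6 constraints hold; not an equilibrium.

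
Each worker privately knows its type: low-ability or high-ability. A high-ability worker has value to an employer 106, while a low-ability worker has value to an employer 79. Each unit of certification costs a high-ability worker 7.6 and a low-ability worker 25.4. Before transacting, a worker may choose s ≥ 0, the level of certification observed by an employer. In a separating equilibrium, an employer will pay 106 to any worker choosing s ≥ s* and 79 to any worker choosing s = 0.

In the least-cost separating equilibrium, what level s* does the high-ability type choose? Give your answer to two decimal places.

A low-ability worker choosing s = 0 receives 79.
Imitating at s* instead would pay 106 at cost 25.4·s*, netting 106 − 25.4·s*.
Indifference: 79 = 106 − 25.4·s*, so s* = (106 − 79) / 25.4 ≈ 1.06.
At s* the low-ability type's incentive constraint just binds; the high-ability type strictly prefers s* since its per-unit cost is lower.

1.06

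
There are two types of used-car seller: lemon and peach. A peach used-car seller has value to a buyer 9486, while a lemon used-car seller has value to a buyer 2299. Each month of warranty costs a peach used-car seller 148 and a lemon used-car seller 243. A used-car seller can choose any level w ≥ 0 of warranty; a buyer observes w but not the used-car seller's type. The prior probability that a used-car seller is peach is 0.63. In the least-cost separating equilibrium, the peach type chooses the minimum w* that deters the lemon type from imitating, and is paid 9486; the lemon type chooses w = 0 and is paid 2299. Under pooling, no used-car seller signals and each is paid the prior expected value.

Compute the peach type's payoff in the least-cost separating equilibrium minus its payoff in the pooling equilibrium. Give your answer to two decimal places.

Least-cost separating signal: w* solves 2299 = 9486 − 243·w*, so w* = (9486 − 2299)/243 ≈ 29.5761.
Peach type's separating payoff: 9486 − 148 × w* = 9486 − 148 × (9486 − 2299)/243 = 9486 − 1063676/243 ≈ 5108.7325.
Pooling payoff: 0.63 × 9486 + 0.37 × 2299 = 6826.81.
Difference: 5108.7325 − 6826.81 = -1718.0775, i.e. -1718.08 to two decimal places.
The peach type would prefer the pooling outcome.

-1718.08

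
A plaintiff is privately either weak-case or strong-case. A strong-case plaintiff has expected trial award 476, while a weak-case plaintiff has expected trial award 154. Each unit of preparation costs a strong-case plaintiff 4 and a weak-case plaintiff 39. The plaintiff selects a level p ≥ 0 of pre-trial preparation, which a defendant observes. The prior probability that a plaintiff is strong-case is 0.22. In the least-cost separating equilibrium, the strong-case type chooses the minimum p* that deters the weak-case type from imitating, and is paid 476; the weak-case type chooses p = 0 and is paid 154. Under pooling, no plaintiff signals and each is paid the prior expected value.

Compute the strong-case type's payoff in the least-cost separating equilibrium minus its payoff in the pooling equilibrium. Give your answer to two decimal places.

Least-cost separating signal: p* solves 154 = 476 − 39·p*, so p* = (476 − 154)/39 ≈ 8.2564.
Strong-case type's separating payoff: 476 − 4 × p* = 476 − 4 × (476 − 154)/39 = 476 − 1288/39 ≈ 442.9744.
Pooling payoff: 0.22 × 476 + 0.78 × 154 = 224.84.
Difference: 442.9744 − 224.84 = 218.1344, i.e. 218.13 to two decimal places.
The strong-case type prefers to separate.

218.13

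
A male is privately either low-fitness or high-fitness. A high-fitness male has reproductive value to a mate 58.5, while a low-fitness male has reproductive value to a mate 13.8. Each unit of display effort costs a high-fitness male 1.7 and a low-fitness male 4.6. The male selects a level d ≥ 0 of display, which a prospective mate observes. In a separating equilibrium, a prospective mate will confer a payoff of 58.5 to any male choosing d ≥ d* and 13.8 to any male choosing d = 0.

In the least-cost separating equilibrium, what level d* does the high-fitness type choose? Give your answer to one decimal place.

A low-fitness male choosing d = 0 receives 13.8.
Imitating at d* instead would pay 58.5 at cost 4.6·d*, netting 58.5 − 4.6·d*.
Indifference: 13.8 = 58.5 − 4.6·d*, so d* = (58.5 − 13.8) / 4.6 ≈ 9.7.
This is the low-fitness type's binding incentive-compatibility constraint; any d ≥ 9.7 sustains separation on that side.

9.7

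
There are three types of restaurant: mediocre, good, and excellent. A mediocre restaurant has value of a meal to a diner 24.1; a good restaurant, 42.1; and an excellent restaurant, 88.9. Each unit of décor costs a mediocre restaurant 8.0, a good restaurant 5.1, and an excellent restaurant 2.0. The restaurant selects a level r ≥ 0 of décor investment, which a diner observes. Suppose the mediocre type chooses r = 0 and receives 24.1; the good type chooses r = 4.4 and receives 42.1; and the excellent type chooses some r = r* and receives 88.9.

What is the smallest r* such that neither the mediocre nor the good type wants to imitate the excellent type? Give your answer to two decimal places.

13.58

Good type (on-path payoff 42.1 − 5.1×4.4 = 19.66) won't mimic when 19.66 ≥ 88.9 − 5.1·r*, i.e. r* ≥ 13.58.
Mediocre type (on-path payoff 24.1) won't mimic when 24.1 ≥ 88.9 − 8.0·r*, i.e. r* ≥ 8.10.
Both must hold, so r* = max(8.10, 13.58) = 13.58. The good type's constraint binds.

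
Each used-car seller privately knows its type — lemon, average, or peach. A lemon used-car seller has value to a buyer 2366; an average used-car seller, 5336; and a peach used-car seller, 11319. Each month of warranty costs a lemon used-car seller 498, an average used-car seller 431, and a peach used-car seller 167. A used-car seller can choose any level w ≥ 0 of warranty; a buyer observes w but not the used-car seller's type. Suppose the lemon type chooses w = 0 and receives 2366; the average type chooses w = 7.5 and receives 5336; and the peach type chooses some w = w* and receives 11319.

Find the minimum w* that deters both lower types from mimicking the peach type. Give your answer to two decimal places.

21.38

Average type (on-path payoff 5336 − 431×7.5 = 2103.5) won't mimic when 2103.5 ≥ 11319 − 431·w*, i.e. w* ≥ 21.38.
Lemon type (on-path payoff 2366) won't mimic when 2366 ≥ 11319 − 498·w*, i.e. w* ≥ 17.98.
Both must hold, so w* = max(17.98, 21.38) = 21.38. The average type's constraint binds.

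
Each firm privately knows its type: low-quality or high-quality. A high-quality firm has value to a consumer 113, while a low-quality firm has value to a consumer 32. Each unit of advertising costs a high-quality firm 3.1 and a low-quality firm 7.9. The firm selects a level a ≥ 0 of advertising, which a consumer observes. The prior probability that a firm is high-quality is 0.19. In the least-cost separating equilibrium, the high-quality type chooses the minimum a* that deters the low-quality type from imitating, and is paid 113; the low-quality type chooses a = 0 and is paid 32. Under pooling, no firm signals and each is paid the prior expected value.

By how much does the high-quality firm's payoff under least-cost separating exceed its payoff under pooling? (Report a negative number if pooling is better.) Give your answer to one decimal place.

33.8

Least-cost separating signal: a* solves 32 = 113 − 7.9·a*, so a* = (113 − 32)/7.9 ≈ 10.2532.
High-quality type's separating payoff: 113 − 3.1 × a* = 113 − 3.1 × (113 − 32)/7.9 = 113 − 251.1/7.9 ≈ 81.215.
Pooling payoff: 0.19 × 113 + 0.81 × 32 = 47.39.
Difference: 81.215 − 47.39 = 33.825, i.e. 33.8 to one decimal place.
The high-quality type prefers to separate.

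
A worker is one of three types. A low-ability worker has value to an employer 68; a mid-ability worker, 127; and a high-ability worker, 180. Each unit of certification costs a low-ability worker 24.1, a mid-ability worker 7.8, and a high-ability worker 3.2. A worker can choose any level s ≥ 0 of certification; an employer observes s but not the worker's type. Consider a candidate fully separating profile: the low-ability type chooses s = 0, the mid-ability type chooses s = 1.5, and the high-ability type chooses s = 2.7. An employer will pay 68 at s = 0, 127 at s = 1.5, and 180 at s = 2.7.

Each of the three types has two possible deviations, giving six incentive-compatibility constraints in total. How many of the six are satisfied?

Mid-ability (own payoff 127 − 7.8×1.5 = 115.3): to s=0 gives 68 → no gain ✓; to s=2.7 gives 180 − 7.8×2.7 = 158.94 → profitable ✗.
Low-ability (own payoff 68): to s=1.5 gives 127 − 24.1×1.5 = 90.85 → profitable ✗; to s=2.7 gives 180 − 24.1×2.7 = 114.93 → profitable ✗.
High-ability (own payoff 180 − 3.2×2.7 = 171.36): to s=0 gives 68 → no gain ✓; to s=1.5 gives 127 − 3.2×1.5 = 122.2 → no gain ✓.
3 of the 6 constraints hold; not an equilibrium.

3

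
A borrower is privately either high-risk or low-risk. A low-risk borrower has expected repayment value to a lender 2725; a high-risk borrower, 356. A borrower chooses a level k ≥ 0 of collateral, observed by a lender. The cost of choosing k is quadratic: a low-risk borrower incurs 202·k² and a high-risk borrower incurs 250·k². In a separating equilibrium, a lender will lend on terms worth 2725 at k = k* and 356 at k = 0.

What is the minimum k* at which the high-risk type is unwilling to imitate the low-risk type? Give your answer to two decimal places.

3.08

The high-risk type at k = 0 receives 356; imitating at k* yields 2725 − 250·k*².
Indifference: 356 = 2725 − 250·k*², so k*² = (2725 − 356) / 250 = 9.476.
k* = √9.476 ≈ 3.08.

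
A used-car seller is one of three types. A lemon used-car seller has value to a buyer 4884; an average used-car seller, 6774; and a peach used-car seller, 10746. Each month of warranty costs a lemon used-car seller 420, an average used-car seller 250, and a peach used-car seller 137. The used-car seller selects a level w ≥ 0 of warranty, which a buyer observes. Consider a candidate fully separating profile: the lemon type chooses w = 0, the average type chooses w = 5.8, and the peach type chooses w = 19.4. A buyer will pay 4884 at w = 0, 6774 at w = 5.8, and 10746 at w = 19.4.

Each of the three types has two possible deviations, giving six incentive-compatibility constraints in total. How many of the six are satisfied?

5

Peach (own payoff 10746 − 137×19.4 = 8088.2): to w=0 gives 4884 → no gain ✓; to w=5.8 gives 6774 − 137×5.8 = 5979.4 → no gain ✓.
Lemon (own payoff 4884): to w=5.8 gives 6774 − 420×5.8 = 4338 → no gain ✓; to w=19.4 gives 10746 − 420×19.4 = 2598 → no gain ✓.
Average (own payoff 6774 − 250×5.8 = 5324): to w=0 gives 4884 → no gain ✓; to w=19.4 gives 10746 − 250×19.4 = 5896 → profitable ✗.
5 of the 6 constraints hold; not an equilibrium.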